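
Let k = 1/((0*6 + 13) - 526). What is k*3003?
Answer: -1001/171 ≈ -5.8538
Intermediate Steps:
k = -1/513 (k = 1/((0 + 13) - 526) = 1/(13 - 526) = 1/(-513) = -1/513 ≈ -0.0019493)
k*3003 = -1/513*3003 = -1001/171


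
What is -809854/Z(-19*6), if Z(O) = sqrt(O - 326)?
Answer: 404927*I*sqrt(110)/110 ≈ 38608.0*I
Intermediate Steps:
Z(O) = sqrt(-326 + O)
-809854/Z(-19*6) = -809854/sqrt(-326 - 19*6) = -809854/sqrt(-326 - 114) = -809854*(-I*sqrt(110)/220) = -(-404927)*I*sqrt(110)/110 = 404927*I*sqrt(110)/110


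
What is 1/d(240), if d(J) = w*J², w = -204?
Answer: -1/11750400 ≈ -8.5103e-8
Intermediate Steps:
d(J) = -204*J²
1/d(240) = 1/(-204*240²) = 1/(-204*57600) = 1/(-11750400) = -1/11750400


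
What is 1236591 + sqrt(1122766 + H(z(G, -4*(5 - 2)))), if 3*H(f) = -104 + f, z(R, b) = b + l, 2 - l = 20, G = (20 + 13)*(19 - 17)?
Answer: 1236591 + 2*sqrt(2526123)/3 ≈ 1.2377e+6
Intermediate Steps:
G = 66 (G = 33*2 = 66)
l = -18 (l = 2 - 1*20 = 2 - 20 = -18)
z(R, b) = -18 + b (z(R, b) = b - 18 = -18 + b)
H(f) = -104/3 + f/3 (H(f) = (-104 + f)/3 = -104/3 + f/3)
1236591 + sqrt(1122766 + H(z(G, -4*(5 - 2)))) = 1236591 + sqrt(1122766 + (-104/3 + (-18 - 4*(5 - 2))/3)) = 1236591 + sqrt(1122766 + (-104/3 + (-18 - 4*3)/3)) = 1236591 + sqrt(1122766 + (-104/3 + (-18 - 12)/3)) = 1236591 + sqrt(1122766 + (-104/3 + (1/3)*(-30))) = 1236591 + sqrt(1122766 + (-104/3 - 10)) = 1236591 + sqrt(1122766 - 134/3) = 1236591 + sqrt(3368164/3) = 1236591 + 2*sqrt(2526123)/3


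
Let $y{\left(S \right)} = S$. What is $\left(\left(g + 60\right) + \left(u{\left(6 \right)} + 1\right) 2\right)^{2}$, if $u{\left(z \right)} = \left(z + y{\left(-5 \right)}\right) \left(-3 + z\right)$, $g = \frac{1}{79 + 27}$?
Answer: $\frac{51969681}{11236} \approx 4625.3$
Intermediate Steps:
$g = \frac{1}{106} \approx 0.009434$
$u{\left(z \right)} = \left(-5 + z\right) \left(-3 + z\right)$ ($u{\left(z \right)} = \left(z - 5\right) \left(-3 + z\right) = \left(-5 + z\right) \left(-3 + z\right)$)
$\left(\left(g + 60\right) + \left(u{\left(6 \right)} + 1\right) 2\right)^{2} = \left(\left(\frac{1}{106} + 60\right) + \left(\left(15 + 6^{2} - 48\right) + 1\right) 2\right)^{2} = \left(\frac{6361}{106} + \left(\left(15 + 36 - 48\right) + 1\right) 2\right)^{2} = \left(\frac{6361}{106} + \left(3 + 1\right) 2\right)^{2} = \left(\frac{6361}{106} + 4 \cdot 2\right)^{2} = \left(\frac{6361}{106} + 8\right)^{2} = \left(\frac{7209}{106}\right)^{2} = \frac{51969681}{11236}$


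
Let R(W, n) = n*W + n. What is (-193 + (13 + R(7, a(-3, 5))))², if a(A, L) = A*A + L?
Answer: 4624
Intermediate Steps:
a(A, L) = L + A² (a(A, L) = A² + L = L + A²)
R(W, n) = n + W*n (R(W, n) = W*n + n = n + W*n)
(-193 + (13 + R(7, a(-3, 5))))² = (-193 + (13 + (5 + (-3)²)*(1 + 7)))² = (-193 + (13 + (5 + 9)*8))² = (-193 + (13 + 14*8))² = (-193 + (13 + 112))² = (-193 + 125)² = (-68)² = 4624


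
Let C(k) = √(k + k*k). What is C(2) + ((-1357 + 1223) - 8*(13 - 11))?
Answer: -150 + √6 ≈ -147.55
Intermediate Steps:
C(k) = √(k + k²)
C(2) + ((-1357 + 1223) - 8*(13 - 11)) = √(2*(1 + 2)) + ((-1357 + 1223) - 8*(13 - 11)) = √(2*3) + (-134 - 8*2) = √6 + (-134 - 16) = √6 - 150 = -150 + √6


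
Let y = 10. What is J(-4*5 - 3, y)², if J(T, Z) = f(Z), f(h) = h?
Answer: 100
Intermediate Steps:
J(T, Z) = Z
J(-4*5 - 3, y)² = 10² = 100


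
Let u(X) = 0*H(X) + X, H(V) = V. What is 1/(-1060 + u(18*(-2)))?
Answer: -1/1096 ≈ -0.00091241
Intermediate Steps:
u(X) = X (u(X) = 0*X + X = 0 + X = X)
1/(-1060 + u(18*(-2))) = 1/(-1060 + 18*(-2)) = 1/(-1060 - 36) = 1/(-1096) = -1/1096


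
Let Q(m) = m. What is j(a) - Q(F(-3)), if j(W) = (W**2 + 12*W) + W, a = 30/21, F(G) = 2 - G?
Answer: 765/49 ≈ 15.612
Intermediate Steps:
a = 10/7 (a = 30*(1/21) = 10/7 ≈ 1.4286)
j(W) = W**2 + 13*W
j(a) - Q(F(-3)) = 10*(13 + 10/7)/7 - (2 - 1*(-3)) = (10/7)*(101/7) - (2 + 3) = 1010/49 - 1*5 = 1010/49 - 5 = 765/49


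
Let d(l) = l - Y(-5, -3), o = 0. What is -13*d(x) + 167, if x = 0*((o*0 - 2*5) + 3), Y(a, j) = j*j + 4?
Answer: 336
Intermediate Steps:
Y(a, j) = 4 + j² (Y(a, j) = j² + 4 = 4 + j²)
x = 0 (x = 0*((0*0 - 2*5) + 3) = 0*((0 - 10) + 3) = 0*(-10 + 3) = 0*(-7) = 0)
d(l) = -13 + l (d(l) = l - (4 + (-3)²) = l - (4 + 9) = l - 1*13 = l - 13 = -13 + l)
-13*d(x) + 167 = -13*(-13 + 0) + 167 = -13*(-13) + 167 = 169 + 167 = 336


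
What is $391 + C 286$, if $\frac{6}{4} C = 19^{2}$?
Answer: $\frac{207665}{3} \approx 69222.0$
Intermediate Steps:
$C = \frac{722}{3}$ ($C = \frac{2 \cdot 19^{2}}{3} = \frac{2}{3} \cdot 361 = \frac{722}{3} \approx 240.67$)
$391 + C 286 = 391 + \frac{722}{3} \cdot 286 = 391 + \frac{206492}{3} = \frac{207665}{3}$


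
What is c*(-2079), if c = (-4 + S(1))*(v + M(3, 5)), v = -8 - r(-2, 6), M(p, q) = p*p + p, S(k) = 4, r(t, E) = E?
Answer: 0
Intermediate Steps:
M(p, q) = p + p² (M(p, q) = p² + p = p + p²)
v = -14 (v = -8 - 1*6 = -8 - 6 = -14)
c = 0 (c = (-4 + 4)*(-14 + 3*(1 + 3)) = 0*(-14 + 3*4) = 0*(-14 + 12) = 0*(-2) = 0)
c*(-2079) = 0*(-2079) = 0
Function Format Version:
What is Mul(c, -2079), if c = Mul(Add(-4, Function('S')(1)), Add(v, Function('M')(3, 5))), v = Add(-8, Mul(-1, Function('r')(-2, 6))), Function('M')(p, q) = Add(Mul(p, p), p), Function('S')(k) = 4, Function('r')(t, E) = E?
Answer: 0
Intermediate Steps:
Function('M')(p, q) = Add(p, Pow(p, 2)) (Function('M')(p, q) = Add(Pow(p, 2), p) = Add(p, Pow(p, 2)))
v = -14 (v = Add(-8, Mul(-1, 6)) = Add(-8, -6) = -14)
c = 0 (c = Mul(Add(-4, 4), Add(-14, Mul(3, Add(1, 3)))) = Mul(0, Add(-14, Mul(3, 4))) = Mul(0, Add(-14, 12)) = Mul(0, -2) = 0)
Mul(c, -2079) = Mul(0, -2079) = 0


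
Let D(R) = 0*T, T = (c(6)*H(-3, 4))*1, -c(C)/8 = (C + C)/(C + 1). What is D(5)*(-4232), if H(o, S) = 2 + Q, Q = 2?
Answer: 0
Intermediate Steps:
c(C) = -16*C/(1 + C) (c(C) = -8*(C + C)/(C + 1) = -8*2*C/(1 + C) = -16*C/(1 + C))
H(o, S) = 4 (H(o, S) = 2 + 2 = 4)
T = -384/7 (T = (-16*6/(1 + 6)*4)*1 = (-16*6/7*4)*1 = (-16*6*⅐*4)*1 = -96/7*4*1 = -384/7*1 = -384/7 ≈ -54.857)
D(R) = 0 (D(R) = 0*(-384/7) = 0)
D(5)*(-4232) = 0*(-4232) = 0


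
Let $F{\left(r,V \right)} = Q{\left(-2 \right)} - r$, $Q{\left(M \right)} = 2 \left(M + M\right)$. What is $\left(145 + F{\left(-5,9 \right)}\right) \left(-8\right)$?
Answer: $-1136$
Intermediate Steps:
$Q{\left(M \right)} = 4 M$ ($Q{\left(M \right)} = 2 \cdot 2 M = 4 M$)
$F{\left(r,V \right)} = -8 - r$ ($F{\left(r,V \right)} = 4 \left(-2\right) - r = -8 - r$)
$\left(145 + F{\left(-5,9 \right)}\right) \left(-8\right) = \left(145 - 3\right) \left(-8\right) = 142 \left(-8\right) = -1136$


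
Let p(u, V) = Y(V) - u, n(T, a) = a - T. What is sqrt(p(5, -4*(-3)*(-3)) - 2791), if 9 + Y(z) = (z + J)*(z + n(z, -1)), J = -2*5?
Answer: I*sqrt(2759) ≈ 52.526*I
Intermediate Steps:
J = -10
Y(z) = 1 - z (Y(z) = -9 + (z - 10)*(z + (-1 - z)) = -9 + (-10 + z)*(-1) = -9 + (10 - z) = 1 - z)
p(u, V) = 1 - V - u (p(u, V) = (1 - V) - u = 1 - V - u)
sqrt(p(5, -4*(-3)*(-3)) - 2791) = sqrt((1 - (-4*(-3))*(-3) - 1*5) - 2791) = sqrt((1 - 12*(-3) - 5) - 2791) = sqrt((1 - 1*(-36) - 5) - 2791) = sqrt((1 + 36 - 5) - 2791) = sqrt(32 - 2791) = sqrt(-2759) = I*sqrt(2759)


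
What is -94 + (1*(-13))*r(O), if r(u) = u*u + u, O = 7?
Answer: -822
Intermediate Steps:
r(u) = u + u**2 (r(u) = u**2 + u = u + u**2)
-94 + (1*(-13))*r(O) = -94 + (1*(-13))*(7*(1 + 7)) = -94 - 91*8 = -94 - 13*56 = -94 - 728 = -822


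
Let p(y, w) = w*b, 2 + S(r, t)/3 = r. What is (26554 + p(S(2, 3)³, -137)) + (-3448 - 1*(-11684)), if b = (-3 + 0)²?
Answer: 33557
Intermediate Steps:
b = 9 (b = (-3)² = 9)
S(r, t) = -6 + 3*r
p(y, w) = 9*w (p(y, w) = w*9 = 9*w)
(26554 + p(S(2, 3)³, -137)) + (-3448 - 1*(-11684)) = (26554 + 9*(-137)) + (-3448 - 1*(-11684)) = (26554 - 1233) + (-3448 + 11684) = 25321 + 8236 = 33557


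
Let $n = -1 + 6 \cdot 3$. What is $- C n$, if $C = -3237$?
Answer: $55029$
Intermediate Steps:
$n = 17$ ($n = -1 + 18 = 17$)
$- C n = \left(-1\right) \left(-3237\right) 17 = 3237 \cdot 17 = 55029$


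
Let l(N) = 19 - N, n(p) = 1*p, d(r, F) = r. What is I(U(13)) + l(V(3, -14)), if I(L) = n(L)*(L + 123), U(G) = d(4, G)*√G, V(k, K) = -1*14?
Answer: 241 + 492*√13 ≈ 2014.9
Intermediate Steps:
n(p) = p
V(k, K) = -14
U(G) = 4*√G
I(L) = L*(123 + L) (I(L) = L*(L + 123) = L*(123 + L))
I(U(13)) + l(V(3, -14)) = (4*√13)*(123 + 4*√13) + (19 - 1*(-14)) = 4*√13*(123 + 4*√13) + (19 + 14) = 4*√13*(123 + 4*√13) + 33 = 33 + 4*√13*(123 + 4*√13)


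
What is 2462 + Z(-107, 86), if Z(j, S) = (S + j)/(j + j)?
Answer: 526889/214 ≈ 2462.1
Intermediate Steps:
Z(j, S) = (S + j)/(2*j) (Z(j, S) = (S + j)/((2*j)) = (S + j)*(1/(2*j)) = (S + j)/(2*j))
2462 + Z(-107, 86) = 2462 + (½)*(86 - 107)/(-107) = 2462 + (½)*(-1/107)*(-21) = 2462 + 21/214 = 526889/214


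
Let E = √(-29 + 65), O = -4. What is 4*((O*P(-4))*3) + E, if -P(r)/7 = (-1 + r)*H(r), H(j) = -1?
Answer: 1686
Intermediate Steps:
P(r) = -7 + 7*r (P(r) = -7*(-1 + r)*(-1) = -7*(1 - r) = -7 + 7*r)
E = 6 (E = √36 = 6)
4*((O*P(-4))*3) + E = 4*(-4*(-7 + 7*(-4))*3) + 6 = 4*(-4*(-7 - 28)*3) + 6 = 4*(-4*(-35)*3) + 6 = 4*(140*3) + 6 = 4*420 + 6 = 1680 + 6 = 1686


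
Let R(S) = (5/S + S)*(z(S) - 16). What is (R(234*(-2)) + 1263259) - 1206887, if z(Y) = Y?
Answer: 33098033/117 ≈ 2.8289e+5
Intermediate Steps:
R(S) = (-16 + S)*(S + 5/S) (R(S) = (5/S + S)*(S - 16) = (S + 5/S)*(-16 + S) = (-16 + S)*(S + 5/S))
(R(234*(-2)) + 1263259) - 1206887 = ((5 + (234*(-2))² - 80/(234*(-2)) - 3744*(-2)) + 1263259) - 1206887 = ((5 + (-468)² - 80/(-468) - 16*(-468)) + 1263259) - 1206887 = ((5 + 219024 - 80*(-1/468) + 7488) + 1263259) - 1206887 = ((5 + 219024 + 20/117 + 7488) + 1263259) - 1206887 = (26502509/117 + 1263259) - 1206887 = 174303812/117 - 1206887 = 33098033/117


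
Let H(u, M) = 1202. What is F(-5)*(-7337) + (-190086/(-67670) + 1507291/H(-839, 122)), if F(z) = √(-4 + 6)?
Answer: 51113432671/40669670 - 7337*√2 ≈ -9119.3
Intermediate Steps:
F(z) = √2
F(-5)*(-7337) + (-190086/(-67670) + 1507291/H(-839, 122)) = √2*(-7337) + (-190086/(-67670) + 1507291/1202) = -7337*√2 + (-190086*(-1/67670) + 1507291*(1/1202)) = -7337*√2 + (95043/33835 + 1507291/1202) = -7337*√2 + 51113432671/40669670 = 51113432671/40669670 - 7337*√2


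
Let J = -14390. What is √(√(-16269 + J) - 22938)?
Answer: √(-22938 + I*√30659) ≈ 0.578 + 151.45*I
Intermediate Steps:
√(√(-16269 + J) - 22938) = √(√(-16269 - 14390) - 22938) = √(√(-30659) - 22938) = √(I*√30659 - 22938) = √(-22938 + I*√30659)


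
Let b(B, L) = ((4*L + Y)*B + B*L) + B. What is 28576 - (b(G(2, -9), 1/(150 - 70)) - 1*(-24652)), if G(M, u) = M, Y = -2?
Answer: 31407/8 ≈ 3925.9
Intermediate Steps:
b(B, L) = B + B*L + B*(-2 + 4*L) (b(B, L) = ((4*L - 2)*B + B*L) + B = ((-2 + 4*L)*B + B*L) + B = (B*(-2 + 4*L) + B*L) + B = (B*L + B*(-2 + 4*L)) + B = B + B*L + B*(-2 + 4*L))
28576 - (b(G(2, -9), 1/(150 - 70)) - 1*(-24652)) = 28576 - (2*(-1 + 5/(150 - 70)) - 1*(-24652)) = 28576 - (2*(-1 + 5/80) + 24652) = 28576 - (2*(-1 + 5*(1/80)) + 24652) = 28576 - (2*(-1 + 1/16) + 24652) = 28576 - (2*(-15/16) + 24652) = 28576 - (-15/8 + 24652) = 28576 - 1*197201/8 = 28576 - 197201/8 = 31407/8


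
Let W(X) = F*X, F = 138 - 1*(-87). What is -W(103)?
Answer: -23175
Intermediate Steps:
F = 225 (F = 138 + 87 = 225)
W(X) = 225*X
-W(103) = -225*103 = -1*23175 = -23175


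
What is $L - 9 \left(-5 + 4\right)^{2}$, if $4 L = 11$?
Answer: $- \frac{25}{4} \approx -6.25$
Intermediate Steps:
$L = \frac{11}{4}$ ($L = \frac{1}{4} \cdot 11 = \frac{11}{4} \approx 2.75$)
$L - 9 \left(-5 + 4\right)^{2} = \frac{11}{4} - 9 \left(-5 + 4\right)^{2} = \frac{11}{4} - 9 \left(-1\right)^{2} = \frac{11}{4} - 9 = - \frac{25}{4}$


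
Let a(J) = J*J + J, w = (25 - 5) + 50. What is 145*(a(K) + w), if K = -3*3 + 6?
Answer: 11020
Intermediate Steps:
K = -3 (K = -9 + 6 = -3)
w = 70 (w = 20 + 50 = 70)
a(J) = J + J**2 (a(J) = J**2 + J = J + J**2)
145*(a(K) + w) = 145*(-3*(1 - 3) + 70) = 145*(-3*(-2) + 70) = 145*(6 + 70) = 145*76 = 11020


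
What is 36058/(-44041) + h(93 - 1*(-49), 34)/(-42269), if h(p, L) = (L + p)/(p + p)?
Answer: -108215565546/132171401059 ≈ -0.81875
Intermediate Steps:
h(p, L) = (L + p)/(2*p) (h(p, L) = (L + p)/((2*p)) = (L + p)*(1/(2*p)) = (L + p)/(2*p))
36058/(-44041) + h(93 - 1*(-49), 34)/(-42269) = 36058/(-44041) + ((34 + (93 - 1*(-49)))/(2*(93 - 1*(-49))))/(-42269) = 36058*(-1/44041) + ((34 + (93 + 49))/(2*(93 + 49)))*(-1/42269) = -36058/44041 + ((1/2)*(34 + 142)/142)*(-1/42269) = -36058/44041 + ((1/2)*(1/142)*176)*(-1/42269) = -36058/44041 + (44/71)*(-1/42269) = -36058/44041 - 44/3001099 = -108215565546/132171401059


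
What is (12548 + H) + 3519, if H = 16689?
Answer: 32756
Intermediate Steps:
(12548 + H) + 3519 = (12548 + 16689) + 3519 = 29237 + 3519 = 32756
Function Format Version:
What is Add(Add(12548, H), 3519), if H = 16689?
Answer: 32756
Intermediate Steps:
Add(Add(12548, H), 3519) = Add(Add(12548, 16689), 3519) = Add(29237, 3519) = 32756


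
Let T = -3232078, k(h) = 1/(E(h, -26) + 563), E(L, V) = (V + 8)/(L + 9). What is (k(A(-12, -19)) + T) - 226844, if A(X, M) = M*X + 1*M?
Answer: -212232535967/61358 ≈ -3.4589e+6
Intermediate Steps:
E(L, V) = (8 + V)/(9 + L)
A(X, M) = M + M*X (A(X, M) = M*X + M = M + M*X)
k(h) = 1/(563 - 18/(9 + h)) (k(h) = 1/((8 - 26)/(9 + h) + 563) = 1/(-18/(9 + h) + 563) = 1/(563 - 18/(9 + h)))
(k(A(-12, -19)) + T) - 226844 = ((9 - 19*(1 - 12))/(5049 + 563*(-19*(1 - 12))) - 3232078) - 226844 = ((9 - 19*(-11))/(5049 + 563*(-19*(-11))) - 3232078) - 226844 = ((9 + 209)/(5049 + 563*209) - 3232078) - 226844 = (218/(5049 + 117667) - 3232078) - 226844 = (218/122716 - 3232078) - 226844 = ((1/122716)*218 - 3232078) - 226844 = (109/61358 - 3232078) - 226844 = -198313841815/61358 - 226844 = -212232535967/61358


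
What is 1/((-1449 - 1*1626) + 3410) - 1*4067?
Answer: -1362444/335 ≈ -4067.0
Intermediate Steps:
1/((-1449 - 1*1626) + 3410) - 1*4067 = 1/((-1449 - 1626) + 3410) - 4067 = 1/(-3075 + 3410) - 4067 = 1/335 - 4067 = -1362444/335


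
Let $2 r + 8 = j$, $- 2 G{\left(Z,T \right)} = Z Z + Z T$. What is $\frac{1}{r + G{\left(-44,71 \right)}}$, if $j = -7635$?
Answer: $- \frac{2}{6455} \approx -0.00030984$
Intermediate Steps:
$G{\left(Z,T \right)} = - \frac{Z^{2}}{2} - \frac{T Z}{2}$ ($G{\left(Z,T \right)} = - \frac{Z Z + Z T}{2} = - \frac{Z^{2} + T Z}{2} = - \frac{Z^{2}}{2} - \frac{T Z}{2}$)
$r = - \frac{7643}{2}$ ($r = -4 + \frac{1}{2} \left(-7635\right) = -4 - \frac{7635}{2} = - \frac{7643}{2} \approx -3821.5$)
$\frac{1}{r + G{\left(-44,71 \right)}} = \frac{1}{- \frac{7643}{2} - - 22 \left(71 - 44\right)} = \frac{1}{- \frac{7643}{2} - \left(-22\right) 27} = \frac{1}{- \frac{7643}{2} + 594} = \frac{1}{- \frac{6455}{2}} = - \frac{2}{6455}$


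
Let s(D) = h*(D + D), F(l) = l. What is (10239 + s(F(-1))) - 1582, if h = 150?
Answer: 8357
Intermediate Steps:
s(D) = 300*D (s(D) = 150*(D + D) = 150*(2*D) = 300*D)
(10239 + s(F(-1))) - 1582 = (10239 + 300*(-1)) - 1582 = (10239 - 300) - 1582 = 9939 - 1582 = 8357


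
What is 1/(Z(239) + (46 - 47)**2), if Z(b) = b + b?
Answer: 1/479 ≈ 0.0020877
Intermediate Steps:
Z(b) = 2*b
1/(Z(239) + (46 - 47)**2) = 1/(2*239 + (46 - 47)**2) = 1/(478 + (-1)**2) = 1/(478 + 1) = 1/479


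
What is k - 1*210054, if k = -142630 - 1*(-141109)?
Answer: -211575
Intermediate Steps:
k = -1521 (k = -142630 + 141109 = -1521)
k - 1*210054 = -1521 - 1*210054 = -1521 - 210054 = -211575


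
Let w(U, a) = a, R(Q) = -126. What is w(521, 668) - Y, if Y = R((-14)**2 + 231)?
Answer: 794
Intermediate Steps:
Y = -126
w(521, 668) - Y = 668 - 1*(-126) = 668 + 126 = 794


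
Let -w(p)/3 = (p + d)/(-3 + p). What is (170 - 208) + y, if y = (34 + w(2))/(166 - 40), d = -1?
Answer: -4751/126 ≈ -37.706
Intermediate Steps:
w(p) = -3*(-1 + p)/(-3 + p) (w(p) = -3*(p - 1)/(-3 + p) = -3*(-1 + p)/(-3 + p))
y = 37/126 (y = (34 + 3*(1 - 1*2)/(-3 + 2))/(166 - 40) = (34 + 3*(1 - 2)/(-1))/126 = (34 + 3*(-1)*(-1))*(1/126) = (34 + 3)*(1/126) = 37*(1/126) = 37/126 ≈ 0.29365)
(170 - 208) + y = (170 - 208) + 37/126 = -38 + 37/126 = -4751/126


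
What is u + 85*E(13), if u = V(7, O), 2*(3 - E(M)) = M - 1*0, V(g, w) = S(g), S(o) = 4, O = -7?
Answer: -587/2 ≈ -293.50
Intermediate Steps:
V(g, w) = 4
E(M) = 3 - M/2 (E(M) = 3 - (M - 1*0)/2 = 3 - (M + 0)/2 = 3 - M/2)
u = 4
u + 85*E(13) = 4 + 85*(3 - ½*13) = 4 + 85*(3 - 13/2) = 4 + 85*(-7/2) = 4 - 595/2 = -587/2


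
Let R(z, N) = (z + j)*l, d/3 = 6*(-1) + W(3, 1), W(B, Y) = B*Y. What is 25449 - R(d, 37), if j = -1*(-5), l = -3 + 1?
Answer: 25441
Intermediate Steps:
l = -2
j = 5
d = -9 (d = 3*(6*(-1) + 3*1) = 3*(-6 + 3) = 3*(-3) = -9)
R(z, N) = -10 - 2*z (R(z, N) = (z + 5)*(-2) = (5 + z)*(-2) = -10 - 2*z)
25449 - R(d, 37) = 25449 - (-10 - 2*(-9)) = 25449 - (-10 + 18) = 25449 - 1*8 = 25449 - 8 = 25441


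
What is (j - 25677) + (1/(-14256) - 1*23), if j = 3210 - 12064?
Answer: -492601825/14256 ≈ -34554.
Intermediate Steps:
j = -8854
(j - 25677) + (1/(-14256) - 1*23) = (-8854 - 25677) + (1/(-14256) - 1*23) = -34531 + (-1/14256 - 23) = -34531 - 327889/14256 = -492601825/14256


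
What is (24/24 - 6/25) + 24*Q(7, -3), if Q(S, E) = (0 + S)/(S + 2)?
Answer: 1457/75 ≈ 19.427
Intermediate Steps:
Q(S, E) = S/(2 + S)
(24/24 - 6/25) + 24*Q(7, -3) = (24/24 - 6/25) + 24*(7/(2 + 7)) = (24*(1/24) - 6*1/25) + 24*(7/9) = (1 - 6/25) + 24*(7*(⅑)) = 19/25 + 24*(7/9) = 19/25 + 56/3 = 1457/75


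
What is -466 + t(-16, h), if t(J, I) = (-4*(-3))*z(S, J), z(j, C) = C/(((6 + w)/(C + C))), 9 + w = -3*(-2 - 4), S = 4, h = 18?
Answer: -282/5 ≈ -56.400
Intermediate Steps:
w = 9 (w = -9 - 3*(-2 - 4) = -9 - 3*(-6) = -9 + 18 = 9)
z(j, C) = 2*C²/15 (z(j, C) = C/(((6 + 9)/(C + C))) = C/((15/((2*C)))) = C/((15*(1/(2*C)))) = C/((15/(2*C))) = C*(2*C/15) = 2*C²/15)
t(J, I) = 8*J²/5 (t(J, I) = (-4*(-3))*(2*J²/15) = 12*(2*J²/15) = 8*J²/5)
-466 + t(-16, h) = -466 + (8/5)*(-16)² = -466 + (8/5)*256 = -466 + 2048/5 = -282/5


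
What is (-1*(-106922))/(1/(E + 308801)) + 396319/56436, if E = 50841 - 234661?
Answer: 754166598646471/56436 ≈ 1.3363e+10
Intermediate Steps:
E = -183820
(-1*(-106922))/(1/(E + 308801)) + 396319/56436 = (-1*(-106922))/(1/(-183820 + 308801)) + 396319/56436 = 106922/(1/124981) + 396319*(1/56436) = 106922/(1/124981) + 396319/56436 = 106922*124981 + 396319/56436 = 13363218482 + 396319/56436 = 754166598646471/56436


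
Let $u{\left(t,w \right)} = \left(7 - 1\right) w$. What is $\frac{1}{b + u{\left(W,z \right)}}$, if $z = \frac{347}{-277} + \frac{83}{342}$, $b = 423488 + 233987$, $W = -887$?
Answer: $\frac{15789}{10380777092} \approx 1.521 \cdot 10^{-6}$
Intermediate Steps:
$b = 657475$
$z = - \frac{95683}{94734}$ ($z = 347 \left(- \frac{1}{277}\right) + 83 \cdot \frac{1}{342} = - \frac{347}{277} + \frac{83}{342} = - \frac{95683}{94734} \approx -1.01$)
$u{\left(t,w \right)} = 6 w$
$\frac{1}{b + u{\left(W,z \right)}} = \frac{1}{657475 + 6 \left(- \frac{95683}{94734}\right)} = \frac{1}{657475 - \frac{95683}{15789}} = \frac{1}{\frac{10380777092}{15789}} = \frac{15789}{10380777092}$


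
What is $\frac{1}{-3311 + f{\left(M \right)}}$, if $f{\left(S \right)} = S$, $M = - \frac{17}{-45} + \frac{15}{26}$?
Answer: $- \frac{1170}{3872753} \approx -0.00030211$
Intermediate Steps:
$M = \frac{1117}{1170}$ ($M = \left(-17\right) \left(- \frac{1}{45}\right) + 15 \cdot \frac{1}{26} = \frac{17}{45} + \frac{15}{26} = \frac{1117}{1170} \approx 0.9547$)
$\frac{1}{-3311 + f{\left(M \right)}} = \frac{1}{-3311 + \frac{1117}{1170}} = \frac{1}{- \frac{3872753}{1170}} = - \frac{1170}{3872753}$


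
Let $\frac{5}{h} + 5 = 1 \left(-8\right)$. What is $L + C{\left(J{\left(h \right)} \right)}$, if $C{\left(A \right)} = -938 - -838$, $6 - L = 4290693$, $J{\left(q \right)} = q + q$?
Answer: $-4290787$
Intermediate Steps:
$h = - \frac{5}{13}$ ($h = \frac{5}{-5 + 1 \left(-8\right)} = \frac{5}{-5 - 8} = \frac{5}{-13} = 5 \left(- \frac{1}{13}\right) = - \frac{5}{13} \approx -0.38462$)
$J{\left(q \right)} = 2 q$
$L = -4290687$ ($L = 6 - 4290693 = -4290687$)
$C{\left(A \right)} = -100$ ($C{\left(A \right)} = -938 + 838 = -100$)
$L + C{\left(J{\left(h \right)} \right)} = -4290687 - 100 = -4290787$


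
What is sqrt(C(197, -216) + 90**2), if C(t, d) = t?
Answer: sqrt(8297) ≈ 91.088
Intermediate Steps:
sqrt(C(197, -216) + 90**2) = sqrt(197 + 90**2) = sqrt(197 + 8100) = sqrt(8297)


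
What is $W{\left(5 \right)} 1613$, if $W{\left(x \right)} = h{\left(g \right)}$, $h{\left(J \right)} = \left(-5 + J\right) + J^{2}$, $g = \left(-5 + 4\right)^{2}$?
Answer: $-4839$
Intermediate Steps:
$g = 1$ ($g = \left(-1\right)^{2} = 1$)
$h{\left(J \right)} = -5 + J + J^{2}$
$W{\left(x \right)} = -3$ ($W{\left(x \right)} = -5 + 1 + 1^{2} = -5 + 1 + 1 = -3$)
$W{\left(5 \right)} 1613 = \left(-3\right) 1613 = -4839$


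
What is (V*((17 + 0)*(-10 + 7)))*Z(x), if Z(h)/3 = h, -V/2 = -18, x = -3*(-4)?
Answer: -66096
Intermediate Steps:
x = 12
V = 36 (V = -2*(-18) = 36)
Z(h) = 3*h
(V*((17 + 0)*(-10 + 7)))*Z(x) = (36*((17 + 0)*(-10 + 7)))*(3*12) = (36*(17*(-3)))*36 = (36*(-51))*36 = -1836*36 = -66096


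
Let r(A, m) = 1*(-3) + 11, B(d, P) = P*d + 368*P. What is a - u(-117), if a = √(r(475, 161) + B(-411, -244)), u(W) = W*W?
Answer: -13689 + 10*√105 ≈ -13587.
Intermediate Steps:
B(d, P) = 368*P + P*d
r(A, m) = 8 (r(A, m) = -3 + 11 = 8)
u(W) = W²
a = 10*√105 (a = √(8 - 244*(368 - 411)) = √(8 - 244*(-43)) = √(8 + 10492) = √10500 = 10*√105 ≈ 102.47)
a - u(-117) = 10*√105 - 1*(-117)² = 10*√105 - 1*13689 = 10*√105 - 13689 = -13689 + 10*√105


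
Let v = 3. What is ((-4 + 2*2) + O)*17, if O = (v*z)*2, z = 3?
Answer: 306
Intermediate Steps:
O = 18 (O = (3*3)*2 = 9*2 = 18)
((-4 + 2*2) + O)*17 = ((-4 + 2*2) + 18)*17 = ((-4 + 4) + 18)*17 = (0 + 18)*17 = 18*17 = 306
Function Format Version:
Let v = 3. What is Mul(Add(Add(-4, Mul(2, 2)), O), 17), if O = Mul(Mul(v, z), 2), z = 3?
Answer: 306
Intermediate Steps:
O = 18 (O = Mul(Mul(3, 3), 2) = Mul(9, 2) = 18)
Mul(Add(Add(-4, Mul(2, 2)), O), 17) = Mul(Add(Add(-4, Mul(2, 2)), 18), 17) = Mul(Add(Add(-4, 4), 18), 17) = Mul(Add(0, 18), 17) = Mul(18, 17) = 306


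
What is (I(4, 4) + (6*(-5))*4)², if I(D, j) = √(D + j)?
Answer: 14408 - 480*√2 ≈ 13729.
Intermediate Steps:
(I(4, 4) + (6*(-5))*4)² = (√(4 + 4) + (6*(-5))*4)² = (√8 - 30*4)² = (2*√2 - 120)² = (-120 + 2*√2)²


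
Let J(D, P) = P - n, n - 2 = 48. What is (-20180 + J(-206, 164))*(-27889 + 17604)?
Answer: 206378810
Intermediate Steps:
n = 50 (n = 2 + 48 = 50)
J(D, P) = -50 + P (J(D, P) = P - 1*50 = P - 50 = -50 + P)
(-20180 + J(-206, 164))*(-27889 + 17604) = (-20180 + (-50 + 164))*(-27889 + 17604) = (-20180 + 114)*(-10285) = -20066*(-10285) = 206378810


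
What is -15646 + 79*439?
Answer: 19035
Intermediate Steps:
-15646 + 79*439 = -15646 + 34681 = 19035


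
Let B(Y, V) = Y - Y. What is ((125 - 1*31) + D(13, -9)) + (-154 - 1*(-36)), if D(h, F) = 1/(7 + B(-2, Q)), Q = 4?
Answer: -167/7 ≈ -23.857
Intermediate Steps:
B(Y, V) = 0
D(h, F) = ⅐ (D(h, F) = 1/(7 + 0) = 1/7 = ⅐)
((125 - 1*31) + D(13, -9)) + (-154 - 1*(-36)) = ((125 - 1*31) + ⅐) + (-154 - 1*(-36)) = ((125 - 31) + ⅐) + (-154 + 36) = (94 + ⅐) - 118 = 659/7 - 118 = -167/7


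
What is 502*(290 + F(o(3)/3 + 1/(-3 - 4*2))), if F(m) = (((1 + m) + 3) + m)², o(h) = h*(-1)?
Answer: 7218258/49 ≈ 1.4731e+5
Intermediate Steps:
o(h) = -h
F(m) = (4 + 2*m)² (F(m) = ((4 + m) + m)² = (4 + 2*m)²)
502*(290 + F(o(3)/3 + 1/(-3 - 4*2))) = 502*(290 + 4*(2 + (-1*3/3 + 1/(-3 - 4*2)))²) = 502*(290 + 4*(2 + (-3*⅓ + (½)/(-7)))²) = 502*(290 + 4*(2 + (-1 - ⅐*½))²) = 502*(290 + 4*(2 + (-1 - 1/14))²) = 502*(290 + 4*(2 - 15/14)²) = 502*(290 + 4*(13/14)²) = 502*(290 + 4*(169/196)) = 502*(290 + 169/49) = 502*(14379/49) = 7218258/49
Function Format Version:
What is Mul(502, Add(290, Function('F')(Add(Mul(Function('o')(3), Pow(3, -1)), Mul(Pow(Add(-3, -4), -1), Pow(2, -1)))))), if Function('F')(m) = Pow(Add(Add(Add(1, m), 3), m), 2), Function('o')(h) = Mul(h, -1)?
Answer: Rational(7218258, 49) ≈ 1.4731e+5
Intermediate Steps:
Function('o')(h) = Mul(-1, h)
Function('F')(m) = Pow(Add(4, Mul(2, m)), 2) (Function('F')(m) = Pow(Add(Add(4, m), m), 2) = Pow(Add(4, Mul(2, m)), 2))
Mul(502, Add(290, Function('F')(Add(Mul(Function('o')(3), Pow(3, -1)), Mul(Pow(Add(-3, -4), -1), Pow(2, -1)))))) = Mul(502, Add(290, Mul(4, Pow(Add(2, Add(Mul(Mul(-1, 3), Pow(3, -1)), Mul(Pow(Add(-3, -4), -1), Pow(2, -1)))), 2)))) = Mul(502, Add(290, Mul(4, Pow(Add(2, Add(Mul(-3, Rational(1, 3)), Mul(Pow(-7, -1), Rational(1, 2)))), 2)))) = Mul(502, Add(290, Mul(4, Pow(Add(2, Add(-1, Mul(Rational(-1, 7), Rational(1, 2)))), 2)))) = Mul(502, Add(290, Mul(4, Pow(Add(2, Add(-1, Rational(-1, 14))), 2)))) = Mul(502, Add(290, Mul(4, Pow(Add(2, Rational(-15, 14)), 2)))) = Mul(502, Add(290, Mul(4, Pow(Rational(13, 14), 2)))) = Mul(502, Add(290, Mul(4, Rational(169, 196)))) = Mul(502, Add(290, Rational(169, 49))) = Mul(502, Rational(14379, 49)) = Rational(7218258, 49)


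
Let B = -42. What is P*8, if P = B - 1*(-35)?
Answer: -56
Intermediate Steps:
P = -7 (P = -42 - 1*(-35) = -42 + 35 = -7)
P*8 = -7*8 = -56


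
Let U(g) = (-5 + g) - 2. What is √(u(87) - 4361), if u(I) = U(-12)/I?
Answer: I*√33010062/87 ≈ 66.04*I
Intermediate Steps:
U(g) = -7 + g
u(I) = -19/I (u(I) = (-7 - 12)/I = -19/I)
√(u(87) - 4361) = √(-19/87 - 4361) = √(-379426/87) = I*√33010062/87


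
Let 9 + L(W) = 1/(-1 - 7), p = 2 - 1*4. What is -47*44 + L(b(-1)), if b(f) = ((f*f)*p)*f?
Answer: -16617/8 ≈ -2077.1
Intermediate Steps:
p = -2 (p = 2 - 4 = -2)
b(f) = -2*f³ (b(f) = ((f*f)*(-2))*f = (f²*(-2))*f = (-2*f²)*f = -2*f³)
L(W) = -73/8 (L(W) = -9 + 1/(-1 - 7) = -9 + 1/(-8) = -9 - ⅛ = -73/8)
-47*44 + L(b(-1)) = -47*44 - 73/8 = -2068 - 73/8 = -16617/8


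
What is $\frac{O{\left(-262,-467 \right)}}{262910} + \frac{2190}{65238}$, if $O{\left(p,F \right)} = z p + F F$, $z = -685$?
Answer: $\frac{4418621157}{2858620430} \approx 1.5457$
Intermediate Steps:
$O{\left(p,F \right)} = F^{2} - 685 p$ ($O{\left(p,F \right)} = - 685 p + F F = - 685 p + F^{2} = F^{2} - 685 p$)
$\frac{O{\left(-262,-467 \right)}}{262910} + \frac{2190}{65238} = \frac{\left(-467\right)^{2} - -179470}{262910} + \frac{2190}{65238} = \left(218089 + 179470\right) \frac{1}{262910} + 2190 \cdot \frac{1}{65238} = 397559 \cdot \frac{1}{262910} + \frac{365}{10873} = \frac{397559}{262910} + \frac{365}{10873} = \frac{4418621157}{2858620430}$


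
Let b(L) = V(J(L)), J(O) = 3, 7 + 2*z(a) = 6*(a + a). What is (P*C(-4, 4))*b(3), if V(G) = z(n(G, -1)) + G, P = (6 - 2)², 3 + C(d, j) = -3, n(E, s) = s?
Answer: 624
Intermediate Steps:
C(d, j) = -6 (C(d, j) = -3 - 3 = -6)
z(a) = -7/2 + 6*a (z(a) = -7/2 + (6*(a + a))/2 = -7/2 + (6*(2*a))/2 = -7/2 + (12*a)/2 = -7/2 + 6*a)
P = 16 (P = 4² = 16)
V(G) = -19/2 + G (V(G) = (-7/2 + 6*(-1)) + G = (-7/2 - 6) + G = -19/2 + G)
b(L) = -13/2 (b(L) = -19/2 + 3 = -13/2)
(P*C(-4, 4))*b(3) = (16*(-6))*(-13/2) = -96*(-13/2) = 624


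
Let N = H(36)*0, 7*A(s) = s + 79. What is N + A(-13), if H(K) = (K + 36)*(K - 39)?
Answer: 66/7 ≈ 9.4286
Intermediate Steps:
A(s) = 79/7 + s/7 (A(s) = (s + 79)/7 = (79 + s)/7 = 79/7 + s/7)
H(K) = (-39 + K)*(36 + K) (H(K) = (36 + K)*(-39 + K) = (-39 + K)*(36 + K))
N = 0 (N = (-1404 + 36² - 3*36)*0 = (-1404 + 1296 - 108)*0 = -216*0 = 0)
N + A(-13) = 0 + (79/7 + (⅐)*(-13)) = 0 + (79/7 - 13/7) = 0 + 66/7 = 66/7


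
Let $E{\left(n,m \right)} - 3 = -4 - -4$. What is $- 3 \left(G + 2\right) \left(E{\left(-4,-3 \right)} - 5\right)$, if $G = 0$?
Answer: $12$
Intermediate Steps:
$E{\left(n,m \right)} = 3$ ($E{\left(n,m \right)} = 3 - 0 = 3 + \left(-4 + 4\right) = 3 + 0 = 3$)
$- 3 \left(G + 2\right) \left(E{\left(-4,-3 \right)} - 5\right) = - 3 \left(0 + 2\right) \left(3 - 5\right) = \left(-3\right) 2 \left(-2\right) = \left(-6\right) \left(-2\right) = 12$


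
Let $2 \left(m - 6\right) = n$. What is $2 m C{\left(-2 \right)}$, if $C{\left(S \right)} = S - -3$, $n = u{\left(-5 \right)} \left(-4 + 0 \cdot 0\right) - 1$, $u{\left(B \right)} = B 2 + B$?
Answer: $71$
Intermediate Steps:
$u{\left(B \right)} = 3 B$ ($u{\left(B \right)} = 2 B + B = 3 B$)
$n = 59$ ($n = 3 \left(-5\right) \left(-4 + 0 \cdot 0\right) - 1 = - 15 \left(-4 + 0\right) - 1 = \left(-15\right) \left(-4\right) - 1 = 60 - 1 = 59$)
$m = \frac{71}{2}$ ($m = 6 + \frac{1}{2} \cdot 59 = 6 + \frac{59}{2} = \frac{71}{2} \approx 35.5$)
$C{\left(S \right)} = 3 + S$ ($C{\left(S \right)} = S + 3 = 3 + S$)
$2 m C{\left(-2 \right)} = 2 \cdot \frac{71}{2} \left(3 - 2\right) = 71 \cdot 1 = 71$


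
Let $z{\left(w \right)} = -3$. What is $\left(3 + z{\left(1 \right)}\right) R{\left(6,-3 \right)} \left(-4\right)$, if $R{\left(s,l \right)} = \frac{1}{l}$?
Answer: $0$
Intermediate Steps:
$\left(3 + z{\left(1 \right)}\right) R{\left(6,-3 \right)} \left(-4\right) = \frac{3 - 3}{-3} \left(-4\right) = 0 \left(- \frac{1}{3}\right) \left(-4\right) = 0 \left(-4\right) = 0$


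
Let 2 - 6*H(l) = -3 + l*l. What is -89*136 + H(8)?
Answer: -72683/6 ≈ -12114.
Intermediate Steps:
H(l) = 5/6 - l**2/6 (H(l) = 1/3 - (-3 + l*l)/6 = 1/3 - (-3 + l**2)/6 = 1/3 + (1/2 - l**2/6) = 5/6 - l**2/6)
-89*136 + H(8) = -89*136 + (5/6 - 1/6*8**2) = -12104 + (5/6 - 1/6*64) = -12104 + (5/6 - 32/3) = -12104 - 59/6 = -72683/6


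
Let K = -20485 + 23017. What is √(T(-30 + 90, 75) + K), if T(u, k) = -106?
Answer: √2426 ≈ 49.254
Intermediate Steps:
K = 2532
√(T(-30 + 90, 75) + K) = √(-106 + 2532) = √2426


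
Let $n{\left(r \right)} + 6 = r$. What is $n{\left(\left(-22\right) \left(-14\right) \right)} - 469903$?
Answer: $-469601$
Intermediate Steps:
$n{\left(r \right)} = -6 + r$
$n{\left(\left(-22\right) \left(-14\right) \right)} - 469903 = \left(-6 - -308\right) - 469903 = \left(-6 + 308\right) - 469903 = 302 - 469903 = -469601$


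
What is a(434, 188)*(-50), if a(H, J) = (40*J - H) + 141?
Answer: -361350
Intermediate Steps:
a(H, J) = 141 - H + 40*J (a(H, J) = (-H + 40*J) + 141 = 141 - H + 40*J)
a(434, 188)*(-50) = (141 - 1*434 + 40*188)*(-50) = (141 - 434 + 7520)*(-50) = 7227*(-50) = -361350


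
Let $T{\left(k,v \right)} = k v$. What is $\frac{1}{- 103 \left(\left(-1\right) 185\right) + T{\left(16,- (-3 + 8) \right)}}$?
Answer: $\frac{1}{18975} \approx 5.2701 \cdot 10^{-5}$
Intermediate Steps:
$\frac{1}{- 103 \left(\left(-1\right) 185\right) + T{\left(16,- (-3 + 8) \right)}} = \frac{1}{- 103 \left(\left(-1\right) 185\right) + 16 \left(- (-3 + 8)\right)} = \frac{1}{\left(-103\right) \left(-185\right) + 16 \left(\left(-1\right) 5\right)} = \frac{1}{19055 + 16 \left(-5\right)} = \frac{1}{19055 - 80} = \frac{1}{18975}$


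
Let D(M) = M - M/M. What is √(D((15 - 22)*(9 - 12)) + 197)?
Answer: √217 ≈ 14.731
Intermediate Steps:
D(M) = -1 + M (D(M) = M - 1*1 = M - 1 = -1 + M)
√(D((15 - 22)*(9 - 12)) + 197) = √((-1 + (15 - 22)*(9 - 12)) + 197) = √((-1 - 7*(-3)) + 197) = √((-1 + 21) + 197) = √(20 + 197) = √217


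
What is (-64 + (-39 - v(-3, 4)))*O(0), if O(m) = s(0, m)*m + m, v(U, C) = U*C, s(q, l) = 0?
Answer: 0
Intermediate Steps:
v(U, C) = C*U
O(m) = m (O(m) = 0*m + m = 0 + m = m)
(-64 + (-39 - v(-3, 4)))*O(0) = (-64 + (-39 - 4*(-3)))*0 = (-64 + (-39 - 1*(-12)))*0 = (-64 + (-39 + 12))*0 = (-64 - 27)*0 = -91*0 = 0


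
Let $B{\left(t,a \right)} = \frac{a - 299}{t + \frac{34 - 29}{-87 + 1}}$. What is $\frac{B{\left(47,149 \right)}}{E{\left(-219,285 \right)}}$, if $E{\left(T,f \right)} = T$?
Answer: $\frac{4300}{294701} \approx 0.014591$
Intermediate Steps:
$B{\left(t,a \right)} = \frac{-299 + a}{- \frac{5}{86} + t}$ ($B{\left(t,a \right)} = \frac{-299 + a}{t + \frac{5}{-86}} = \frac{-299 + a}{t + 5 \left(- \frac{1}{86}\right)} = \frac{-299 + a}{t - \frac{5}{86}} = \frac{-299 + a}{- \frac{5}{86} + t}$)
$\frac{B{\left(47,149 \right)}}{E{\left(-219,285 \right)}} = \frac{86 \frac{1}{-5 + 86 \cdot 47} \left(-299 + 149\right)}{-219} = 86 \frac{1}{-5 + 4042} \left(-150\right) \left(- \frac{1}{219}\right) = 86 \cdot \frac{1}{4037} \left(-150\right) \left(- \frac{1}{219}\right) = \left(- \frac{12900}{4037}\right) \left(- \frac{1}{219}\right) = \frac{4300}{294701}$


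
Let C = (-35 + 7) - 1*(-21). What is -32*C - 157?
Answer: 67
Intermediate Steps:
C = -7 (C = -28 + 21 = -7)
-32*C - 157 = -32*(-7) - 157 = 224 - 157 = 67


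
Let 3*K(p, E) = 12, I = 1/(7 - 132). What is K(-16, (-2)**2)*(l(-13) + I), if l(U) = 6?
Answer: 2996/125 ≈ 23.968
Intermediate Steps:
I = -1/125 (I = 1/(-125) = -1/125 ≈ -0.0080000)
K(p, E) = 4 (K(p, E) = (1/3)*12 = 4)
K(-16, (-2)**2)*(l(-13) + I) = 4*(6 - 1/125) = 4*(749/125) = 2996/125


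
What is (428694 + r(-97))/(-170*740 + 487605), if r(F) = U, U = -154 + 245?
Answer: 85757/72361 ≈ 1.1851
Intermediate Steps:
U = 91
r(F) = 91
(428694 + r(-97))/(-170*740 + 487605) = (428694 + 91)/(-170*740 + 487605) = 428785/(-125800 + 487605) = 428785/361805 = 428785*(1/361805) = 85757/72361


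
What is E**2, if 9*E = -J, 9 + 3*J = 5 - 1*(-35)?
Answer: 961/729 ≈ 1.3182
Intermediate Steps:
J = 31/3 (J = -3 + (5 - 1*(-35))/3 = -3 + (5 + 35)/3 = -3 + (1/3)*40 = -3 + 40/3 = 31/3 ≈ 10.333)
E = -31/27 (E = (-1*31/3)/9 = (1/9)*(-31/3) = -31/27 ≈ -1.1481)
E**2 = (-31/27)**2 = 961/729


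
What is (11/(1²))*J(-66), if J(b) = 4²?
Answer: 176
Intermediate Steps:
J(b) = 16
(11/(1²))*J(-66) = (11/(1²))*16 = (11/1)*16 = (11*1)*16 = 11*16 = 176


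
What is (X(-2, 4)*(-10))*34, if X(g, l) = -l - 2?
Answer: 2040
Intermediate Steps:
X(g, l) = -2 - l
(X(-2, 4)*(-10))*34 = ((-2 - 1*4)*(-10))*34 = ((-2 - 4)*(-10))*34 = -6*(-10)*34 = 60*34 = 2040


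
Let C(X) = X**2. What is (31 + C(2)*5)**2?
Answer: 2601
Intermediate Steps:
(31 + C(2)*5)**2 = (31 + 2**2*5)**2 = (31 + 4*5)**2 = (31 + 20)**2 = 51**2 = 2601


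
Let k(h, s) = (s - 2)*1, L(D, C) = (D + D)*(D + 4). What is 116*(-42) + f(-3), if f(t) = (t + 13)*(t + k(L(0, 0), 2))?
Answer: -4902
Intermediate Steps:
L(D, C) = 2*D*(4 + D) (L(D, C) = (2*D)*(4 + D) = 2*D*(4 + D))
k(h, s) = -2 + s (k(h, s) = (-2 + s)*1 = -2 + s)
f(t) = t*(13 + t) (f(t) = (t + 13)*(t + (-2 + 2)) = (13 + t)*(t + 0) = (13 + t)*t = t*(13 + t))
116*(-42) + f(-3) = 116*(-42) - 3*(13 - 3) = -4872 - 3*10 = -4872 - 30 = -4902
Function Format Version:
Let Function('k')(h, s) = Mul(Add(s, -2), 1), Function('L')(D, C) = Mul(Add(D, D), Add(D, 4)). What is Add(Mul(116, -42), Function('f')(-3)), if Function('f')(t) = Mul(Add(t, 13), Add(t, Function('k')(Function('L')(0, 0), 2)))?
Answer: -4902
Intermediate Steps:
Function('L')(D, C) = Mul(2, D, Add(4, D)) (Function('L')(D, C) = Mul(Mul(2, D), Add(4, D)) = Mul(2, D, Add(4, D)))
Function('k')(h, s) = Add(-2, s) (Function('k')(h, s) = Mul(Add(-2, s), 1) = Add(-2, s))
Function('f')(t) = Mul(t, Add(13, t)) (Function('f')(t) = Mul(Add(t, 13), Add(t, Add(-2, 2))) = Mul(Add(13, t), Add(t, 0)) = Mul(Add(13, t), t) = Mul(t, Add(13, t)))
Add(Mul(116, -42), Function('f')(-3)) = Add(Mul(116, -42), Mul(-3, Add(13, -3))) = Add(-4872, Mul(-3, 10)) = Add(-4872, -30) = -4902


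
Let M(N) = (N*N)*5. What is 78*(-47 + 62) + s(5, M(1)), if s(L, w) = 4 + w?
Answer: 1179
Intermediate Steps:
M(N) = 5*N**2 (M(N) = N**2*5 = 5*N**2)
78*(-47 + 62) + s(5, M(1)) = 78*(-47 + 62) + (4 + 5*1**2) = 78*15 + (4 + 5*1) = 1170 + (4 + 5) = 1170 + 9 = 1179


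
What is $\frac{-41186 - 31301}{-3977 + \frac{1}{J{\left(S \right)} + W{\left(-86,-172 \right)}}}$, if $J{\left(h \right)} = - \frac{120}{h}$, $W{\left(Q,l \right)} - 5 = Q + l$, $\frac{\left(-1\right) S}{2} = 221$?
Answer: $\frac{4048616411}{222127602} \approx 18.227$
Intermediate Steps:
$S = -442$ ($S = \left(-2\right) 221 = -442$)
$W{\left(Q,l \right)} = 5 + Q + l$ ($W{\left(Q,l \right)} = 5 + \left(Q + l\right) = 5 + Q + l$)
$\frac{-41186 - 31301}{-3977 + \frac{1}{J{\left(S \right)} + W{\left(-86,-172 \right)}}} = \frac{-41186 - 31301}{-3977 + \frac{1}{- \frac{120}{-442} - 253}} = - \frac{72487}{-3977 + \frac{1}{\left(-120\right) \left(- \frac{1}{442}\right) - 253}} = - \frac{72487}{-3977 + \frac{1}{\frac{60}{221} - 253}} = - \frac{72487}{-3977 + \frac{1}{- \frac{55853}{221}}} = - \frac{72487}{-3977 - \frac{221}{55853}} = - \frac{72487}{- \frac{222127602}{55853}} = \left(-72487\right) \left(- \frac{55853}{222127602}\right) = \frac{4048616411}{222127602}$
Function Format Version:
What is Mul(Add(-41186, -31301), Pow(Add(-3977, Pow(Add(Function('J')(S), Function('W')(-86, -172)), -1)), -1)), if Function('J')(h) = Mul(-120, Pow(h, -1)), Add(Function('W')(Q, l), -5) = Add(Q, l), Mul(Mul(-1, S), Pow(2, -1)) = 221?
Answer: Rational(4048616411, 222127602) ≈ 18.227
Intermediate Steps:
S = -442 (S = Mul(-2, 221) = -442)
Function('W')(Q, l) = Add(5, Q, l) (Function('W')(Q, l) = Add(5, Add(Q, l)) = Add(5, Q, l))
Mul(Add(-41186, -31301), Pow(Add(-3977, Pow(Add(Function('J')(S), Function('W')(-86, -172)), -1)), -1)) = Mul(Add(-41186, -31301), Pow(Add(-3977, Pow(Add(Mul(-120, Pow(-442, -1)), Add(5, -86, -172)), -1)), -1)) = Mul(-72487, Pow(Add(-3977, Pow(Add(Mul(-120, Rational(-1, 442)), -253), -1)), -1)) = Mul(-72487, Pow(Add(-3977, Pow(Add(Rational(60, 221), -253), -1)), -1)) = Mul(-72487, Pow(Add(-3977, Pow(Rational(-55853, 221), -1)), -1)) = Mul(-72487, Pow(Add(-3977, Rational(-221, 55853)), -1)) = Mul(-72487, Pow(Rational(-222127602, 55853), -1)) = Mul(-72487, Rational(-55853, 222127602)) = Rational(4048616411, 222127602)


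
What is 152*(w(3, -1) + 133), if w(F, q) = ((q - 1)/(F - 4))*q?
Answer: 19912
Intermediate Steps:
w(F, q) = q*(-1 + q)/(-4 + F) (w(F, q) = ((-1 + q)/(-4 + F))*q = q*(-1 + q)/(-4 + F))
152*(w(3, -1) + 133) = 152*(-(-1 - 1)/(-4 + 3) + 133) = 152*(-1*(-2)/(-1) + 133) = 152*(-1*(-1)*(-2) + 133) = 152*(-2 + 133) = 152*131 = 19912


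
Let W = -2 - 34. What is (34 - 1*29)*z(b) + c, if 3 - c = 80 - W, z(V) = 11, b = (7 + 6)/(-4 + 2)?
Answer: -58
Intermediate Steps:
W = -36
b = -13/2 (b = 13/(-2) = 13*(-½) = -13/2 ≈ -6.5000)
c = -113 (c = 3 - (80 - 1*(-36)) = 3 - (80 + 36) = 3 - 1*116 = 3 - 116 = -113)
(34 - 1*29)*z(b) + c = (34 - 1*29)*11 - 113 = (34 - 29)*11 - 113 = 5*11 - 113 = 55 - 113 = -58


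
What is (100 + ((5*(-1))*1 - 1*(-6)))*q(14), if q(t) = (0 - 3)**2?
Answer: 909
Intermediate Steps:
q(t) = 9 (q(t) = (-3)**2 = 9)
(100 + ((5*(-1))*1 - 1*(-6)))*q(14) = (100 + ((5*(-1))*1 - 1*(-6)))*9 = (100 + (-5*1 + 6))*9 = (100 + (-5 + 6))*9 = (100 + 1)*9 = 101*9 = 909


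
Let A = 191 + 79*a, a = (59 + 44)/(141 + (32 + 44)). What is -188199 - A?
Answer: -40888767/217 ≈ -1.8843e+5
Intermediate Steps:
a = 103/217 (a = 103/(141 + 76) = 103/217 ≈ 0.47465)
A = 49584/217 (A = 191 + 79*(103/217) = 191 + 8137/217 = 49584/217 ≈ 228.50)
-188199 - A = -188199 - 1*49584/217 = -188199 - 49584/217 = -40888767/217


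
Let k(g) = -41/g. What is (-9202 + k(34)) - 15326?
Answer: -833993/34 ≈ -24529.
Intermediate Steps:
(-9202 + k(34)) - 15326 = (-9202 - 41/34) - 15326 = -312909/34 - 15326 = -833993/34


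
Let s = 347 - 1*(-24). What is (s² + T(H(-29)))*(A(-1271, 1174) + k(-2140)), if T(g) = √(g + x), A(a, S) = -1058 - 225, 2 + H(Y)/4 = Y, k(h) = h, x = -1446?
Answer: -471145143 - 3423*I*√1570 ≈ -4.7114e+8 - 1.3563e+5*I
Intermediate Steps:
H(Y) = -8 + 4*Y
A(a, S) = -1283
s = 371 (s = 347 + 24 = 371)
T(g) = √(-1446 + g) (T(g) = √(g - 1446) = √(-1446 + g))
(s² + T(H(-29)))*(A(-1271, 1174) + k(-2140)) = (371² + √(-1446 + (-8 + 4*(-29))))*(-1283 - 2140) = (137641 + √(-1446 + (-8 - 116)))*(-3423) = (137641 + √(-1446 - 124))*(-3423) = (137641 + √(-1570))*(-3423) = (137641 + I*√1570)*(-3423) = -471145143 - 3423*I*√1570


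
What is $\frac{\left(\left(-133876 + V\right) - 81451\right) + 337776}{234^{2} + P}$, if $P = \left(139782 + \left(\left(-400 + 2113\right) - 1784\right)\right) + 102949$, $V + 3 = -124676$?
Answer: $- \frac{1115}{148708} \approx -0.0074979$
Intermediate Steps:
$V = -124679$ ($V = -3 - 124676 = -124679$)
$P = 242660$ ($P = \left(139782 + \left(1713 - 1784\right)\right) + 102949 = \left(139782 - 71\right) + 102949 = 139711 + 102949 = 242660$)
$\frac{\left(\left(-133876 + V\right) - 81451\right) + 337776}{234^{2} + P} = \frac{\left(\left(-133876 - 124679\right) - 81451\right) + 337776}{234^{2} + 242660} = \frac{\left(-258555 - 81451\right) + 337776}{54756 + 242660} = \frac{-340006 + 337776}{297416} = \left(-2230\right) \frac{1}{297416} = - \frac{1115}{148708}$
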